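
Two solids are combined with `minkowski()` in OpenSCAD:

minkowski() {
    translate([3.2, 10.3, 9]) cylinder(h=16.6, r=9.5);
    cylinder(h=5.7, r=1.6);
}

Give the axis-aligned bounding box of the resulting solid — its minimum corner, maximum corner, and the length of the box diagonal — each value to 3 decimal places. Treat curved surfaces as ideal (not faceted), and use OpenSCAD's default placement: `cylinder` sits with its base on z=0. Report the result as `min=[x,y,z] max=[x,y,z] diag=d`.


A = translate([3.2, 10.3, 9]) cylinder(h=16.6, r=9.5) → bbox [-6.3,0.8,9] .. [12.7,19.8,25.6]
B = cylinder(h=5.7, r=1.6) → bbox [-1.6,-1.6,0] .. [1.6,1.6,5.7]
lo = A.lo+B.lo = [-6.3-1.6, 0.8-1.6, 9+0] = [-7.900,-0.800,9.000]
hi = A.hi+B.hi = [12.7+1.6, 19.8+1.6, 25.6+5.7] = [14.300,21.400,31.300]
diag = √(22.2²+22.2²+22.3²) = √1482.97 = 38.509

min=[-7.900,-0.800,9.000] max=[14.300,21.400,31.300] diag=38.509


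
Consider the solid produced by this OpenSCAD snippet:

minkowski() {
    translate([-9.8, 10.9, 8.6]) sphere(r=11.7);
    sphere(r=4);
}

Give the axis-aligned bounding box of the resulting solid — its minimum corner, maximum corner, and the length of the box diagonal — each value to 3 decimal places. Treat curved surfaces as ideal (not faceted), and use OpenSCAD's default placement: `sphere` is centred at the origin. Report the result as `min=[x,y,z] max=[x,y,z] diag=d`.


min=[-25.500,-4.800,-7.100] max=[5.900,26.600,24.300] diag=54.386

A = translate([-9.8, 10.9, 8.6]) sphere(r=11.7) → bbox [-21.5,-0.8,-3.1] .. [1.9,22.6,20.3]
B = sphere(r=4) → bbox [-4,-4,-4] .. [4,4,4]
lo = A.lo+B.lo = [-21.5-4, -0.8-4, -3.1-4] = [-25.500,-4.800,-7.100]
hi = A.hi+B.hi = [1.9+4, 22.6+4, 20.3+4] = [5.900,26.600,24.300]
diag = √(31.4²+31.4²+31.4²) = √2957.88 = 54.386


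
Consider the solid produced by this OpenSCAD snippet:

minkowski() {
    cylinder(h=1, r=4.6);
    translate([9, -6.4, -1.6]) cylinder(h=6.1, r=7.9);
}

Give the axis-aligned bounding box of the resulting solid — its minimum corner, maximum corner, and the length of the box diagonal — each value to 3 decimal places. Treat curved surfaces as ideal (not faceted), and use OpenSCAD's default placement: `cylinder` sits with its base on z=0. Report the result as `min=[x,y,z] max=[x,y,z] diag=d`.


min=[-3.500,-18.900,-1.600] max=[21.500,6.100,5.500] diag=36.061

A = translate([9, -6.4, -1.6]) cylinder(h=6.1, r=7.9) → bbox [1.1,-14.3,-1.6] .. [16.9,1.5,4.5]
B = cylinder(h=1, r=4.6) → bbox [-4.6,-4.6,0] .. [4.6,4.6,1]
lo = A.lo+B.lo = [1.1-4.6, -14.3-4.6, -1.6+0] = [-3.500,-18.900,-1.600]
hi = A.hi+B.hi = [16.9+4.6, 1.5+4.6, 4.5+1] = [21.500,6.100,5.500]
diag = √(25²+25²+7.1²) = √1300.41 = 36.061


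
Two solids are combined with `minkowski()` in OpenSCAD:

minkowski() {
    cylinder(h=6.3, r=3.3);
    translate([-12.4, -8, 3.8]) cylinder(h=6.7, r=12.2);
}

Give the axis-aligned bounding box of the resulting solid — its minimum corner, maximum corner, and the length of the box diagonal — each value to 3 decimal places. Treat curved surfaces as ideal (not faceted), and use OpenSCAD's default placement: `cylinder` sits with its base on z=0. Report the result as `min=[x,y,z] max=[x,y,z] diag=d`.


min=[-27.900,-23.500,3.800] max=[3.100,7.500,16.800] diag=45.727

A = translate([-12.4, -8, 3.8]) cylinder(h=6.7, r=12.2) → bbox [-24.6,-20.2,3.8] .. [-0.2,4.2,10.5]
B = cylinder(h=6.3, r=3.3) → bbox [-3.3,-3.3,0] .. [3.3,3.3,6.3]
lo = A.lo+B.lo = [-24.6-3.3, -20.2-3.3, 3.8+0] = [-27.900,-23.500,3.800]
hi = A.hi+B.hi = [-0.2+3.3, 4.2+3.3, 10.5+6.3] = [3.100,7.500,16.800]
diag = √(31²+31²+13²) = √2091 = 45.727


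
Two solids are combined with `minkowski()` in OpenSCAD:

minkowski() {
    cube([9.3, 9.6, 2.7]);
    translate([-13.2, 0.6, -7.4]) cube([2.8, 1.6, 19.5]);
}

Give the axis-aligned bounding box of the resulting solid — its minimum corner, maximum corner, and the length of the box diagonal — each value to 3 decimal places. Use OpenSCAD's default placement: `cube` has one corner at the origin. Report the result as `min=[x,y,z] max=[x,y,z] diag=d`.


A = translate([-13.2, 0.6, -7.4]) cube([2.8, 1.6, 19.5]) → bbox [-13.2,0.6,-7.4] .. [-10.4,2.2,12.1]
B = cube([9.3, 9.6, 2.7]) → bbox [0,0,0] .. [9.3,9.6,2.7]
lo = A.lo+B.lo = [-13.2+0, 0.6+0, -7.4+0] = [-13.200,0.600,-7.400]
hi = A.hi+B.hi = [-10.4+9.3, 2.2+9.6, 12.1+2.7] = [-1.100,11.800,14.800]
diag = √(12.1²+11.2²+22.2²) = √764.69 = 27.653

min=[-13.200,0.600,-7.400] max=[-1.100,11.800,14.800] diag=27.653


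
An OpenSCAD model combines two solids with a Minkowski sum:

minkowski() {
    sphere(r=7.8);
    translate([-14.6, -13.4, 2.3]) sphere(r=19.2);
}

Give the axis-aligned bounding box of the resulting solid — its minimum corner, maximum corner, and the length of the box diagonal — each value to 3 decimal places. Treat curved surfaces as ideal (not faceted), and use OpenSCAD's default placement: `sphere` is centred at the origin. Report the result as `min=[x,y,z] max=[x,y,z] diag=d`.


min=[-41.600,-40.400,-24.700] max=[12.400,13.600,29.300] diag=93.531

A = translate([-14.6, -13.4, 2.3]) sphere(r=19.2) → bbox [-33.8,-32.6,-16.9] .. [4.6,5.8,21.5]
B = sphere(r=7.8) → bbox [-7.8,-7.8,-7.8] .. [7.8,7.8,7.8]
lo = A.lo+B.lo = [-33.8-7.8, -32.6-7.8, -16.9-7.8] = [-41.600,-40.400,-24.700]
hi = A.hi+B.hi = [4.6+7.8, 5.8+7.8, 21.5+7.8] = [12.400,13.600,29.300]
diag = √(54²+54²+54²) = √8748 = 93.531


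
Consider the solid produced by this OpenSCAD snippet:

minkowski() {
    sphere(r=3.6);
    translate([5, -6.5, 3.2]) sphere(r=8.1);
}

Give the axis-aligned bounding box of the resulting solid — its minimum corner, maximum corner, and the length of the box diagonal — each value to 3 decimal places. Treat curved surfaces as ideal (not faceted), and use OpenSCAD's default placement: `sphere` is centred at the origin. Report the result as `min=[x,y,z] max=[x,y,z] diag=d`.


A = translate([5, -6.5, 3.2]) sphere(r=8.1) → bbox [-3.1,-14.6,-4.9] .. [13.1,1.6,11.3]
B = sphere(r=3.6) → bbox [-3.6,-3.6,-3.6] .. [3.6,3.6,3.6]
lo = A.lo+B.lo = [-3.1-3.6, -14.6-3.6, -4.9-3.6] = [-6.700,-18.200,-8.500]
hi = A.hi+B.hi = [13.1+3.6, 1.6+3.6, 11.3+3.6] = [16.700,5.200,14.900]
diag = √(23.4²+23.4²+23.4²) = √1642.68 = 40.530

min=[-6.700,-18.200,-8.500] max=[16.700,5.200,14.900] diag=40.530


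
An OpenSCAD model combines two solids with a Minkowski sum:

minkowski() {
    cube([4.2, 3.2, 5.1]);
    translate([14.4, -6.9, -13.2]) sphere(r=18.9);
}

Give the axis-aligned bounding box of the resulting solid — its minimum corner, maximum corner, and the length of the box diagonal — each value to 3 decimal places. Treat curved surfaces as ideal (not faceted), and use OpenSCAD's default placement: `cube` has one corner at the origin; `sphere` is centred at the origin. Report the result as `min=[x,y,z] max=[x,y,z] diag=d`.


min=[-4.500,-25.800,-32.100] max=[37.500,15.200,10.800] diag=72.701

A = translate([14.4, -6.9, -13.2]) sphere(r=18.9) → bbox [-4.5,-25.8,-32.1] .. [33.3,12,5.7]
B = cube([4.2, 3.2, 5.1]) → bbox [0,0,0] .. [4.2,3.2,5.1]
lo = A.lo+B.lo = [-4.5+0, -25.8+0, -32.1+0] = [-4.500,-25.800,-32.100]
hi = A.hi+B.hi = [33.3+4.2, 12+3.2, 5.7+5.1] = [37.500,15.200,10.800]
diag = √(42²+41²+42.9²) = √5285.41 = 72.701


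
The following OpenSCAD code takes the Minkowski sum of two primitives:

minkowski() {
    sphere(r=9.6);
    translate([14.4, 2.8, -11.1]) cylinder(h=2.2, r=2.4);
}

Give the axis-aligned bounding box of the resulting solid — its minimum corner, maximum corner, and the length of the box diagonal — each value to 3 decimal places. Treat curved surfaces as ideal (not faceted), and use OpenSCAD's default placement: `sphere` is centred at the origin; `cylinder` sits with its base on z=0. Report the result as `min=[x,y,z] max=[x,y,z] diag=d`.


A = translate([14.4, 2.8, -11.1]) cylinder(h=2.2, r=2.4) → bbox [12,0.4,-11.1] .. [16.8,5.2,-8.9]
B = sphere(r=9.6) → bbox [-9.6,-9.6,-9.6] .. [9.6,9.6,9.6]
lo = A.lo+B.lo = [12-9.6, 0.4-9.6, -11.1-9.6] = [2.400,-9.200,-20.700]
hi = A.hi+B.hi = [16.8+9.6, 5.2+9.6, -8.9+9.6] = [26.400,14.800,0.700]
diag = √(24²+24²+21.4²) = √1609.96 = 40.124

min=[2.400,-9.200,-20.700] max=[26.400,14.800,0.700] diag=40.124


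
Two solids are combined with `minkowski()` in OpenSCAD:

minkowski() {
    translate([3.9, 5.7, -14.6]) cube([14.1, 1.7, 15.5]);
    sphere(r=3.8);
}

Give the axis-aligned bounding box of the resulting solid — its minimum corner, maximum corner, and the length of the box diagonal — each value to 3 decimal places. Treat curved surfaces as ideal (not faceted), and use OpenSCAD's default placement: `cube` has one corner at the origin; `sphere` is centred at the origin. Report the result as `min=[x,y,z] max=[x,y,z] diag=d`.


A = translate([3.9, 5.7, -14.6]) cube([14.1, 1.7, 15.5]) → bbox [3.9,5.7,-14.6] .. [18,7.4,0.9]
B = sphere(r=3.8) → bbox [-3.8,-3.8,-3.8] .. [3.8,3.8,3.8]
lo = A.lo+B.lo = [3.9-3.8, 5.7-3.8, -14.6-3.8] = [0.100,1.900,-18.400]
hi = A.hi+B.hi = [18+3.8, 7.4+3.8, 0.9+3.8] = [21.800,11.200,4.700]
diag = √(21.7²+9.3²+23.1²) = √1090.99 = 33.030

min=[0.100,1.900,-18.400] max=[21.800,11.200,4.700] diag=33.030


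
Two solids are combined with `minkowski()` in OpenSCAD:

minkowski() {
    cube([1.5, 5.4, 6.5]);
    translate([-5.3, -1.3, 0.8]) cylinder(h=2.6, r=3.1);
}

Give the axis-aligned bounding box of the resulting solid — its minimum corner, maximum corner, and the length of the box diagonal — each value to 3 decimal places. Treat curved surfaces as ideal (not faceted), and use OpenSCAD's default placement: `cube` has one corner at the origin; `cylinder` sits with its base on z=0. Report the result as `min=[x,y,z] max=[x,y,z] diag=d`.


min=[-8.400,-4.400,0.800] max=[-0.700,7.200,9.900] diag=16.633

A = translate([-5.3, -1.3, 0.8]) cylinder(h=2.6, r=3.1) → bbox [-8.4,-4.4,0.8] .. [-2.2,1.8,3.4]
B = cube([1.5, 5.4, 6.5]) → bbox [0,0,0] .. [1.5,5.4,6.5]
lo = A.lo+B.lo = [-8.4+0, -4.4+0, 0.8+0] = [-8.400,-4.400,0.800]
hi = A.hi+B.hi = [-2.2+1.5, 1.8+5.4, 3.4+6.5] = [-0.700,7.200,9.900]
diag = √(7.7²+11.6²+9.1²) = √276.66 = 16.633


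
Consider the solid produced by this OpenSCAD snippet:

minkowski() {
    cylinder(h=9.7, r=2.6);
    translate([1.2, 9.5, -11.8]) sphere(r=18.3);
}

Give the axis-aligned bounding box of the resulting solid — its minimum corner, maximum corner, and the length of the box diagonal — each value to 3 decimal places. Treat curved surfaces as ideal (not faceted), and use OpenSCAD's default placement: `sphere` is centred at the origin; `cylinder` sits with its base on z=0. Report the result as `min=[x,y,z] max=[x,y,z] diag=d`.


min=[-19.700,-11.400,-30.100] max=[22.100,30.400,16.200] diag=75.088

A = translate([1.2, 9.5, -11.8]) sphere(r=18.3) → bbox [-17.1,-8.8,-30.1] .. [19.5,27.8,6.5]
B = cylinder(h=9.7, r=2.6) → bbox [-2.6,-2.6,0] .. [2.6,2.6,9.7]
lo = A.lo+B.lo = [-17.1-2.6, -8.8-2.6, -30.1+0] = [-19.700,-11.400,-30.100]
hi = A.hi+B.hi = [19.5+2.6, 27.8+2.6, 6.5+9.7] = [22.100,30.400,16.200]
diag = √(41.8²+41.8²+46.3²) = √5638.17 = 75.088


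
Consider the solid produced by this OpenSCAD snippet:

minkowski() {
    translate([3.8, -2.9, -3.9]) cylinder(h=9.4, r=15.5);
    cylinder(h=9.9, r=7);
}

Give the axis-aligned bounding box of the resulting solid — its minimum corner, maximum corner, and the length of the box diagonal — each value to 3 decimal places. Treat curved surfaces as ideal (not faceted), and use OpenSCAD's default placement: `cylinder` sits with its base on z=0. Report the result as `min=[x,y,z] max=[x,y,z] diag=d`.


min=[-18.700,-25.400,-3.900] max=[26.300,19.600,15.400] diag=66.502

A = translate([3.8, -2.9, -3.9]) cylinder(h=9.4, r=15.5) → bbox [-11.7,-18.4,-3.9] .. [19.3,12.6,5.5]
B = cylinder(h=9.9, r=7) → bbox [-7,-7,0] .. [7,7,9.9]
lo = A.lo+B.lo = [-11.7-7, -18.4-7, -3.9+0] = [-18.700,-25.400,-3.900]
hi = A.hi+B.hi = [19.3+7, 12.6+7, 5.5+9.9] = [26.300,19.600,15.400]
diag = √(45²+45²+19.3²) = √4422.49 = 66.502


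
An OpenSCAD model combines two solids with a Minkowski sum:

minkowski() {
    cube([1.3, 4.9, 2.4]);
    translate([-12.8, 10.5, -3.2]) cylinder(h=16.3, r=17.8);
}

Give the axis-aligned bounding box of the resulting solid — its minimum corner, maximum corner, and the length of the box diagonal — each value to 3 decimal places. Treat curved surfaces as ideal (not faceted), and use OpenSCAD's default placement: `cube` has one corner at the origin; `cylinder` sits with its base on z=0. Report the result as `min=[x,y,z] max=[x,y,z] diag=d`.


A = translate([-12.8, 10.5, -3.2]) cylinder(h=16.3, r=17.8) → bbox [-30.6,-7.3,-3.2] .. [5,28.3,13.1]
B = cube([1.3, 4.9, 2.4]) → bbox [0,0,0] .. [1.3,4.9,2.4]
lo = A.lo+B.lo = [-30.6+0, -7.3+0, -3.2+0] = [-30.600,-7.300,-3.200]
hi = A.hi+B.hi = [5+1.3, 28.3+4.9, 13.1+2.4] = [6.300,33.200,15.500]
diag = √(36.9²+40.5²+18.7²) = √3351.55 = 57.893

min=[-30.600,-7.300,-3.200] max=[6.300,33.200,15.500] diag=57.893


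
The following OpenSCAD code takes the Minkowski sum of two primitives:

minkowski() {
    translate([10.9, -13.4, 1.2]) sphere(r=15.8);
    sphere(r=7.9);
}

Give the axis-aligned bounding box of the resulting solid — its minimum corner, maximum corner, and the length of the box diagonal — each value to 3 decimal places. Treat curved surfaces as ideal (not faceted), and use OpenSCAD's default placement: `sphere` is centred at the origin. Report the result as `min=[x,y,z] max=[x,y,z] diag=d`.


min=[-12.800,-37.100,-22.500] max=[34.600,10.300,24.900] diag=82.099

A = translate([10.9, -13.4, 1.2]) sphere(r=15.8) → bbox [-4.9,-29.2,-14.6] .. [26.7,2.4,17]
B = sphere(r=7.9) → bbox [-7.9,-7.9,-7.9] .. [7.9,7.9,7.9]
lo = A.lo+B.lo = [-4.9-7.9, -29.2-7.9, -14.6-7.9] = [-12.800,-37.100,-22.500]
hi = A.hi+B.hi = [26.7+7.9, 2.4+7.9, 17+7.9] = [34.600,10.300,24.900]
diag = √(47.4²+47.4²+47.4²) = √6740.28 = 82.099


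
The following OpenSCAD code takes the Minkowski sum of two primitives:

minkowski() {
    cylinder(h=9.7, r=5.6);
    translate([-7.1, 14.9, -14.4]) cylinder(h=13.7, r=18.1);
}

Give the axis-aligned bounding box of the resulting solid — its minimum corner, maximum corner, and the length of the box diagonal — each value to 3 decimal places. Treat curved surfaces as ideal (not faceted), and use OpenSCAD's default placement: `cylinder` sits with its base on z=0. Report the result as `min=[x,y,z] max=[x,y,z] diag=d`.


A = translate([-7.1, 14.9, -14.4]) cylinder(h=13.7, r=18.1) → bbox [-25.2,-3.2,-14.4] .. [11,33,-0.7]
B = cylinder(h=9.7, r=5.6) → bbox [-5.6,-5.6,0] .. [5.6,5.6,9.7]
lo = A.lo+B.lo = [-25.2-5.6, -3.2-5.6, -14.4+0] = [-30.800,-8.800,-14.400]
hi = A.hi+B.hi = [11+5.6, 33+5.6, -0.7+9.7] = [16.600,38.600,9.000]
diag = √(47.4²+47.4²+23.4²) = √5041.08 = 71.001

min=[-30.800,-8.800,-14.400] max=[16.600,38.600,9.000] diag=71.001


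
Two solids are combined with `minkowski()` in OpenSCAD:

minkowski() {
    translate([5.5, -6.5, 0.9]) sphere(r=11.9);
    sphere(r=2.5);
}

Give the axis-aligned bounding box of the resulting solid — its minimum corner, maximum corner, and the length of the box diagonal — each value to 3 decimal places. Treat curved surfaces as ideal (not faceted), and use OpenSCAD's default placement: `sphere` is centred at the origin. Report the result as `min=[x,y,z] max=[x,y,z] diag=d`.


min=[-8.900,-20.900,-13.500] max=[19.900,7.900,15.300] diag=49.883

A = translate([5.5, -6.5, 0.9]) sphere(r=11.9) → bbox [-6.4,-18.4,-11] .. [17.4,5.4,12.8]
B = sphere(r=2.5) → bbox [-2.5,-2.5,-2.5] .. [2.5,2.5,2.5]
lo = A.lo+B.lo = [-6.4-2.5, -18.4-2.5, -11-2.5] = [-8.900,-20.900,-13.500]
hi = A.hi+B.hi = [17.4+2.5, 5.4+2.5, 12.8+2.5] = [19.900,7.900,15.300]
diag = √(28.8²+28.8²+28.8²) = √2488.32 = 49.883


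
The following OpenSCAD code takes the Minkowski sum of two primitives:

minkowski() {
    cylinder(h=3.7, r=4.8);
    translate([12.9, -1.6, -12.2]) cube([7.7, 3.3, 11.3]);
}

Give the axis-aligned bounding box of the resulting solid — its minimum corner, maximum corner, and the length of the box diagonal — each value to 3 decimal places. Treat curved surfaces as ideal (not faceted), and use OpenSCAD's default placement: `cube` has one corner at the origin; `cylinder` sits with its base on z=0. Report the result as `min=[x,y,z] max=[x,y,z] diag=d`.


A = translate([12.9, -1.6, -12.2]) cube([7.7, 3.3, 11.3]) → bbox [12.9,-1.6,-12.2] .. [20.6,1.7,-0.9]
B = cylinder(h=3.7, r=4.8) → bbox [-4.8,-4.8,0] .. [4.8,4.8,3.7]
lo = A.lo+B.lo = [12.9-4.8, -1.6-4.8, -12.2+0] = [8.100,-6.400,-12.200]
hi = A.hi+B.hi = [20.6+4.8, 1.7+4.8, -0.9+3.7] = [25.400,6.500,2.800]
diag = √(17.3²+12.9²+15²) = √690.7 = 26.281

min=[8.100,-6.400,-12.200] max=[25.400,6.500,2.800] diag=26.281


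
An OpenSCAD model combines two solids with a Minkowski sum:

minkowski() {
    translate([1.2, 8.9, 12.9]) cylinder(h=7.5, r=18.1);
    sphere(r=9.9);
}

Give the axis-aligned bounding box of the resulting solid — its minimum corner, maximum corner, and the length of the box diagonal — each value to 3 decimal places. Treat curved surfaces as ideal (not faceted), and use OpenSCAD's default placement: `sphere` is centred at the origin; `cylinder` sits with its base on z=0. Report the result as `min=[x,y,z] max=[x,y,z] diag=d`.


min=[-26.800,-19.100,3.000] max=[29.200,36.900,30.300] diag=83.769

A = translate([1.2, 8.9, 12.9]) cylinder(h=7.5, r=18.1) → bbox [-16.9,-9.2,12.9] .. [19.3,27,20.4]
B = sphere(r=9.9) → bbox [-9.9,-9.9,-9.9] .. [9.9,9.9,9.9]
lo = A.lo+B.lo = [-16.9-9.9, -9.2-9.9, 12.9-9.9] = [-26.800,-19.100,3.000]
hi = A.hi+B.hi = [19.3+9.9, 27+9.9, 20.4+9.9] = [29.200,36.900,30.300]
diag = √(56²+56²+27.3²) = √7017.29 = 83.769


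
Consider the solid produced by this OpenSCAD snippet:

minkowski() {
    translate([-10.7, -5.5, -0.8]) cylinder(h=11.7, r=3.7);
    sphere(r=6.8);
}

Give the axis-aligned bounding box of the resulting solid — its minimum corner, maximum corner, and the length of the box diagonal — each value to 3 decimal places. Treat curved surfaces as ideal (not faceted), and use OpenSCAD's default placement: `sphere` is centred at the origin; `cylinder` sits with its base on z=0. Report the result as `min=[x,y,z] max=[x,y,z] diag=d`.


min=[-21.200,-16.000,-7.600] max=[-0.200,5.000,17.700] diag=39.014

A = translate([-10.7, -5.5, -0.8]) cylinder(h=11.7, r=3.7) → bbox [-14.4,-9.2,-0.8] .. [-7,-1.8,10.9]
B = sphere(r=6.8) → bbox [-6.8,-6.8,-6.8] .. [6.8,6.8,6.8]
lo = A.lo+B.lo = [-14.4-6.8, -9.2-6.8, -0.8-6.8] = [-21.200,-16.000,-7.600]
hi = A.hi+B.hi = [-7+6.8, -1.8+6.8, 10.9+6.8] = [-0.200,5.000,17.700]
diag = √(21²+21²+25.3²) = √1522.09 = 39.014


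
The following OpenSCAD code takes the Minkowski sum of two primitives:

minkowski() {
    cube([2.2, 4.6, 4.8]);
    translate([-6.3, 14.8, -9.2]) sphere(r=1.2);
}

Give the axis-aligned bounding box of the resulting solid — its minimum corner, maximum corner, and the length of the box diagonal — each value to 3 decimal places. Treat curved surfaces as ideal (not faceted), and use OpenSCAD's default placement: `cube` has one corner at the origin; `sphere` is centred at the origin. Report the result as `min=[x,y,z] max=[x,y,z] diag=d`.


min=[-7.500,13.600,-10.400] max=[-2.900,20.600,-3.200] diag=11.045

A = translate([-6.3, 14.8, -9.2]) sphere(r=1.2) → bbox [-7.5,13.6,-10.4] .. [-5.1,16,-8]
B = cube([2.2, 4.6, 4.8]) → bbox [0,0,0] .. [2.2,4.6,4.8]
lo = A.lo+B.lo = [-7.5+0, 13.6+0, -10.4+0] = [-7.500,13.600,-10.400]
hi = A.hi+B.hi = [-5.1+2.2, 16+4.6, -8+4.8] = [-2.900,20.600,-3.200]
diag = √(4.6²+7²+7.2²) = √122 = 11.045


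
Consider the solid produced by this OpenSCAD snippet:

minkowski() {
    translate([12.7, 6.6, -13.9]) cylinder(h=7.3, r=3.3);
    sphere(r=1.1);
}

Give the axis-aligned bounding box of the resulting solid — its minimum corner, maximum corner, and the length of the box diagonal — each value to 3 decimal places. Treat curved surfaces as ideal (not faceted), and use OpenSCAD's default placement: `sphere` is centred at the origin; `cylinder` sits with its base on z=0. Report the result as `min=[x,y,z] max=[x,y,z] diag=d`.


min=[8.300,2.200,-15.000] max=[17.100,11.000,-5.500] diag=15.657

A = translate([12.7, 6.6, -13.9]) cylinder(h=7.3, r=3.3) → bbox [9.4,3.3,-13.9] .. [16,9.9,-6.6]
B = sphere(r=1.1) → bbox [-1.1,-1.1,-1.1] .. [1.1,1.1,1.1]
lo = A.lo+B.lo = [9.4-1.1, 3.3-1.1, -13.9-1.1] = [8.300,2.200,-15.000]
hi = A.hi+B.hi = [16+1.1, 9.9+1.1, -6.6+1.1] = [17.100,11.000,-5.500]
diag = √(8.8²+8.8²+9.5²) = √245.13 = 15.657


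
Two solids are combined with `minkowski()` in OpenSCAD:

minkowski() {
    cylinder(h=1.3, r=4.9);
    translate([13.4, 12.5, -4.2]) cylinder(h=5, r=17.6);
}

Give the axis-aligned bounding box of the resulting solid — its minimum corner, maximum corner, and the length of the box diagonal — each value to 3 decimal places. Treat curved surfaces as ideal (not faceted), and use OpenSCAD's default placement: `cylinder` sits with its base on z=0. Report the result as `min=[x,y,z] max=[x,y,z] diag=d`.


min=[-9.100,-10.000,-4.200] max=[35.900,35.000,2.100] diag=63.951

A = translate([13.4, 12.5, -4.2]) cylinder(h=5, r=17.6) → bbox [-4.2,-5.1,-4.2] .. [31,30.1,0.8]
B = cylinder(h=1.3, r=4.9) → bbox [-4.9,-4.9,0] .. [4.9,4.9,1.3]
lo = A.lo+B.lo = [-4.2-4.9, -5.1-4.9, -4.2+0] = [-9.100,-10.000,-4.200]
hi = A.hi+B.hi = [31+4.9, 30.1+4.9, 0.8+1.3] = [35.900,35.000,2.100]
diag = √(45²+45²+6.3²) = √4089.69 = 63.951


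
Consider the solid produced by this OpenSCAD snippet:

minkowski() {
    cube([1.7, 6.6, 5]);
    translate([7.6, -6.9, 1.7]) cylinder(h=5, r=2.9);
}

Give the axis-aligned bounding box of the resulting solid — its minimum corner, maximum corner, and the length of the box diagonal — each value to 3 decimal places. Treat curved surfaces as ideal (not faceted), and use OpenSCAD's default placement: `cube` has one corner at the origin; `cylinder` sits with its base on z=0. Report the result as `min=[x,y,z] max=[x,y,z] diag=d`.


A = translate([7.6, -6.9, 1.7]) cylinder(h=5, r=2.9) → bbox [4.7,-9.8,1.7] .. [10.5,-4,6.7]
B = cube([1.7, 6.6, 5]) → bbox [0,0,0] .. [1.7,6.6,5]
lo = A.lo+B.lo = [4.7+0, -9.8+0, 1.7+0] = [4.700,-9.800,1.700]
hi = A.hi+B.hi = [10.5+1.7, -4+6.6, 6.7+5] = [12.200,2.600,11.700]
diag = √(7.5²+12.4²+10²) = √310.01 = 17.607

min=[4.700,-9.800,1.700] max=[12.200,2.600,11.700] diag=17.607


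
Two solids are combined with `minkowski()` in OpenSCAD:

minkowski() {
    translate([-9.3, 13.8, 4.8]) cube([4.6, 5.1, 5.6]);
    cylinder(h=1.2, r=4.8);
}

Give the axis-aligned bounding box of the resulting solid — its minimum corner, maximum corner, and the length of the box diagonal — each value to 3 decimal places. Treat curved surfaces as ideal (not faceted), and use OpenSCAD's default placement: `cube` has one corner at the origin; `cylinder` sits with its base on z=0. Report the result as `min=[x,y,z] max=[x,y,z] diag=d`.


A = translate([-9.3, 13.8, 4.8]) cube([4.6, 5.1, 5.6]) → bbox [-9.3,13.8,4.8] .. [-4.7,18.9,10.4]
B = cylinder(h=1.2, r=4.8) → bbox [-4.8,-4.8,0] .. [4.8,4.8,1.2]
lo = A.lo+B.lo = [-9.3-4.8, 13.8-4.8, 4.8+0] = [-14.100,9.000,4.800]
hi = A.hi+B.hi = [-4.7+4.8, 18.9+4.8, 10.4+1.2] = [0.100,23.700,11.600]
diag = √(14.2²+14.7²+6.8²) = √463.97 = 21.540

min=[-14.100,9.000,4.800] max=[0.100,23.700,11.600] diag=21.540


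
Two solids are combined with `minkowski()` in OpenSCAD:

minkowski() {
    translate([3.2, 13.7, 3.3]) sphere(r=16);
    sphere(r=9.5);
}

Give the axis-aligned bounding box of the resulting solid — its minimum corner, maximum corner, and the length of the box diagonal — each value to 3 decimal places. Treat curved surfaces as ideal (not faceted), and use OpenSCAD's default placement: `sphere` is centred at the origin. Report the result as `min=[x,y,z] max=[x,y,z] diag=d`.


A = translate([3.2, 13.7, 3.3]) sphere(r=16) → bbox [-12.8,-2.3,-12.7] .. [19.2,29.7,19.3]
B = sphere(r=9.5) → bbox [-9.5,-9.5,-9.5] .. [9.5,9.5,9.5]
lo = A.lo+B.lo = [-12.8-9.5, -2.3-9.5, -12.7-9.5] = [-22.300,-11.800,-22.200]
hi = A.hi+B.hi = [19.2+9.5, 29.7+9.5, 19.3+9.5] = [28.700,39.200,28.800]
diag = √(51²+51²+51²) = √7803 = 88.335

min=[-22.300,-11.800,-22.200] max=[28.700,39.200,28.800] diag=88.335


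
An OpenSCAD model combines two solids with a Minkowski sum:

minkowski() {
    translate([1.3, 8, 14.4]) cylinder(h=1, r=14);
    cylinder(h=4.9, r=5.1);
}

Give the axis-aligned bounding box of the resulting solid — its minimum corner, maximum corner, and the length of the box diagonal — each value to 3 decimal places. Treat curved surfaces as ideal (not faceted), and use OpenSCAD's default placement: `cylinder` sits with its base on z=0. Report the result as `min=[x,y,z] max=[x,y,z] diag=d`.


A = translate([1.3, 8, 14.4]) cylinder(h=1, r=14) → bbox [-12.7,-6,14.4] .. [15.3,22,15.4]
B = cylinder(h=4.9, r=5.1) → bbox [-5.1,-5.1,0] .. [5.1,5.1,4.9]
lo = A.lo+B.lo = [-12.7-5.1, -6-5.1, 14.4+0] = [-17.800,-11.100,14.400]
hi = A.hi+B.hi = [15.3+5.1, 22+5.1, 15.4+4.9] = [20.400,27.100,20.300]
diag = √(38.2²+38.2²+5.9²) = √2953.29 = 54.344

min=[-17.800,-11.100,14.400] max=[20.400,27.100,20.300] diag=54.344


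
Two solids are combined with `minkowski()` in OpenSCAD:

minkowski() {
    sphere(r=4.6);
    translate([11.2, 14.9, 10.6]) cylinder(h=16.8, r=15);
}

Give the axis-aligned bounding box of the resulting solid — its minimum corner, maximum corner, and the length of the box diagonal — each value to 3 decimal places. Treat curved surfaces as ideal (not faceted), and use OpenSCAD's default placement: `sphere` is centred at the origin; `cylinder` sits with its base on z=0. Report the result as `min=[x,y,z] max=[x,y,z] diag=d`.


A = translate([11.2, 14.9, 10.6]) cylinder(h=16.8, r=15) → bbox [-3.8,-0.1,10.6] .. [26.2,29.9,27.4]
B = sphere(r=4.6) → bbox [-4.6,-4.6,-4.6] .. [4.6,4.6,4.6]
lo = A.lo+B.lo = [-3.8-4.6, -0.1-4.6, 10.6-4.6] = [-8.400,-4.700,6.000]
hi = A.hi+B.hi = [26.2+4.6, 29.9+4.6, 27.4+4.6] = [30.800,34.500,32.000]
diag = √(39.2²+39.2²+26²) = √3749.28 = 61.231

min=[-8.400,-4.700,6.000] max=[30.800,34.500,32.000] diag=61.231


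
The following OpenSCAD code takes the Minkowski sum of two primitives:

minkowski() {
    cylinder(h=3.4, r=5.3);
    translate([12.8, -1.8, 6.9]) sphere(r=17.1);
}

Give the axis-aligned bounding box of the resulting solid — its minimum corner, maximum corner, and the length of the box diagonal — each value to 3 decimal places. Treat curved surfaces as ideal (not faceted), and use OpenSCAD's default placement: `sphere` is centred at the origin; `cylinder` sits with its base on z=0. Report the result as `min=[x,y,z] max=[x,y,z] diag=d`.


min=[-9.600,-24.200,-10.200] max=[35.200,20.600,27.400] diag=73.674

A = translate([12.8, -1.8, 6.9]) sphere(r=17.1) → bbox [-4.3,-18.9,-10.2] .. [29.9,15.3,24]
B = cylinder(h=3.4, r=5.3) → bbox [-5.3,-5.3,0] .. [5.3,5.3,3.4]
lo = A.lo+B.lo = [-4.3-5.3, -18.9-5.3, -10.2+0] = [-9.600,-24.200,-10.200]
hi = A.hi+B.hi = [29.9+5.3, 15.3+5.3, 24+3.4] = [35.200,20.600,27.400]
diag = √(44.8²+44.8²+37.6²) = √5427.84 = 73.674


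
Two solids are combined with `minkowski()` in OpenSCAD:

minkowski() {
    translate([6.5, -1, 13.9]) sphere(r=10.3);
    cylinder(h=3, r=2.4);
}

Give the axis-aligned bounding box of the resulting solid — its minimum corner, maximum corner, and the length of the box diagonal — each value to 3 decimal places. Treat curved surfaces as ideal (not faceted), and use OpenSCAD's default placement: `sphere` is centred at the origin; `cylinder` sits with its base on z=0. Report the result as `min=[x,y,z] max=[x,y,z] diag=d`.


A = translate([6.5, -1, 13.9]) sphere(r=10.3) → bbox [-3.8,-11.3,3.6] .. [16.8,9.3,24.2]
B = cylinder(h=3, r=2.4) → bbox [-2.4,-2.4,0] .. [2.4,2.4,3]
lo = A.lo+B.lo = [-3.8-2.4, -11.3-2.4, 3.6+0] = [-6.200,-13.700,3.600]
hi = A.hi+B.hi = [16.8+2.4, 9.3+2.4, 24.2+3] = [19.200,11.700,27.200]
diag = √(25.4²+25.4²+23.6²) = √1847.28 = 42.980

min=[-6.200,-13.700,3.600] max=[19.200,11.700,27.200] diag=42.980


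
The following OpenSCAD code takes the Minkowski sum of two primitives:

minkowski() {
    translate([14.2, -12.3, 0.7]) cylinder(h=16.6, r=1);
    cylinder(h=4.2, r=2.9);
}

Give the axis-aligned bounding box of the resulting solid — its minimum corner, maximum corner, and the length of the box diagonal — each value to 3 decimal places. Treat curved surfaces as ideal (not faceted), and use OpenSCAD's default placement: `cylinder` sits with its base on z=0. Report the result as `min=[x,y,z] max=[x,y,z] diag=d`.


min=[10.300,-16.200,0.700] max=[18.100,-8.400,21.500] diag=23.544

A = translate([14.2, -12.3, 0.7]) cylinder(h=16.6, r=1) → bbox [13.2,-13.3,0.7] .. [15.2,-11.3,17.3]
B = cylinder(h=4.2, r=2.9) → bbox [-2.9,-2.9,0] .. [2.9,2.9,4.2]
lo = A.lo+B.lo = [13.2-2.9, -13.3-2.9, 0.7+0] = [10.300,-16.200,0.700]
hi = A.hi+B.hi = [15.2+2.9, -11.3+2.9, 17.3+4.2] = [18.100,-8.400,21.500]
diag = √(7.8²+7.8²+20.8²) = √554.32 = 23.544


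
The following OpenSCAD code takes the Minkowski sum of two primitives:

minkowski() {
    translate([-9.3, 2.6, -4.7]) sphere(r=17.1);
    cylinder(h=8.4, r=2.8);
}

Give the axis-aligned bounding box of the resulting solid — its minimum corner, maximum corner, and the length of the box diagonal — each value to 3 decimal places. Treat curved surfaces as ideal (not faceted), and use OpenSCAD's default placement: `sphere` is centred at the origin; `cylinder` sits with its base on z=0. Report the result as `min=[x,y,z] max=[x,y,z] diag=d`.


A = translate([-9.3, 2.6, -4.7]) sphere(r=17.1) → bbox [-26.4,-14.5,-21.8] .. [7.8,19.7,12.4]
B = cylinder(h=8.4, r=2.8) → bbox [-2.8,-2.8,0] .. [2.8,2.8,8.4]
lo = A.lo+B.lo = [-26.4-2.8, -14.5-2.8, -21.8+0] = [-29.200,-17.300,-21.800]
hi = A.hi+B.hi = [7.8+2.8, 19.7+2.8, 12.4+8.4] = [10.600,22.500,20.800]
diag = √(39.8²+39.8²+42.6²) = √4982.84 = 70.589

min=[-29.200,-17.300,-21.800] max=[10.600,22.500,20.800] diag=70.589


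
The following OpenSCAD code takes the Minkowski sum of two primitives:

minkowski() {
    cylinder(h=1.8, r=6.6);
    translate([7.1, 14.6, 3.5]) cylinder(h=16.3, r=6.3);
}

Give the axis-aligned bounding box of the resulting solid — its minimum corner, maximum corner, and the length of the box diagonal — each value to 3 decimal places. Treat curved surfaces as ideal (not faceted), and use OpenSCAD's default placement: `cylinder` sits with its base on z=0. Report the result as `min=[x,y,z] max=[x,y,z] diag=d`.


A = translate([7.1, 14.6, 3.5]) cylinder(h=16.3, r=6.3) → bbox [0.8,8.3,3.5] .. [13.4,20.9,19.8]
B = cylinder(h=1.8, r=6.6) → bbox [-6.6,-6.6,0] .. [6.6,6.6,1.8]
lo = A.lo+B.lo = [0.8-6.6, 8.3-6.6, 3.5+0] = [-5.800,1.700,3.500]
hi = A.hi+B.hi = [13.4+6.6, 20.9+6.6, 19.8+1.8] = [20.000,27.500,21.600]
diag = √(25.8²+25.8²+18.1²) = √1658.89 = 40.729

min=[-5.800,1.700,3.500] max=[20.000,27.500,21.600] diag=40.729


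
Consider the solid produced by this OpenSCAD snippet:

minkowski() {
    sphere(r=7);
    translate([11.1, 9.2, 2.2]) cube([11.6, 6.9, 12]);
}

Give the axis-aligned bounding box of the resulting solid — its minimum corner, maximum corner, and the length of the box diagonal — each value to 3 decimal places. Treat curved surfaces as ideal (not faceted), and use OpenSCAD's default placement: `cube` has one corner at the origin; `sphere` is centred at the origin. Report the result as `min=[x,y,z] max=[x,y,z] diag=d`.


min=[4.100,2.200,-4.800] max=[29.700,23.100,21.200] diag=42.050

A = translate([11.1, 9.2, 2.2]) cube([11.6, 6.9, 12]) → bbox [11.1,9.2,2.2] .. [22.7,16.1,14.2]
B = sphere(r=7) → bbox [-7,-7,-7] .. [7,7,7]
lo = A.lo+B.lo = [11.1-7, 9.2-7, 2.2-7] = [4.100,2.200,-4.800]
hi = A.hi+B.hi = [22.7+7, 16.1+7, 14.2+7] = [29.700,23.100,21.200]
diag = √(25.6²+20.9²+26²) = √1768.17 = 42.050


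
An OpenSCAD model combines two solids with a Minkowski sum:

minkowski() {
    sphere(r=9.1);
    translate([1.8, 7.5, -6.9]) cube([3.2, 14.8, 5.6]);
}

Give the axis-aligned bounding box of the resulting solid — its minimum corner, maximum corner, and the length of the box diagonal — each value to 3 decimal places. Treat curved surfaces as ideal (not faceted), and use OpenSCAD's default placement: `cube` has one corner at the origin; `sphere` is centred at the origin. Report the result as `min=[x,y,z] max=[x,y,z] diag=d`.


A = translate([1.8, 7.5, -6.9]) cube([3.2, 14.8, 5.6]) → bbox [1.8,7.5,-6.9] .. [5,22.3,-1.3]
B = sphere(r=9.1) → bbox [-9.1,-9.1,-9.1] .. [9.1,9.1,9.1]
lo = A.lo+B.lo = [1.8-9.1, 7.5-9.1, -6.9-9.1] = [-7.300,-1.600,-16.000]
hi = A.hi+B.hi = [5+9.1, 22.3+9.1, -1.3+9.1] = [14.100,31.400,7.800]
diag = √(21.4²+33²+23.8²) = √2113.4 = 45.972

min=[-7.300,-1.600,-16.000] max=[14.100,31.400,7.800] diag=45.972


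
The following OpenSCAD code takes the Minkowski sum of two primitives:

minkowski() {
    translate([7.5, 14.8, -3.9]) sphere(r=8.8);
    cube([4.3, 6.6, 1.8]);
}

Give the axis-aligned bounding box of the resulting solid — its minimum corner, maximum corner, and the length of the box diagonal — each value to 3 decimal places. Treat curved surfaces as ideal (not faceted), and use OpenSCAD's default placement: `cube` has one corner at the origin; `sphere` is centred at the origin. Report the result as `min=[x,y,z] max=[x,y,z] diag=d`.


min=[-1.300,6.000,-12.700] max=[20.600,30.200,6.700] diag=37.969

A = translate([7.5, 14.8, -3.9]) sphere(r=8.8) → bbox [-1.3,6,-12.7] .. [16.3,23.6,4.9]
B = cube([4.3, 6.6, 1.8]) → bbox [0,0,0] .. [4.3,6.6,1.8]
lo = A.lo+B.lo = [-1.3+0, 6+0, -12.7+0] = [-1.300,6.000,-12.700]
hi = A.hi+B.hi = [16.3+4.3, 23.6+6.6, 4.9+1.8] = [20.600,30.200,6.700]
diag = √(21.9²+24.2²+19.4²) = √1441.61 = 37.969


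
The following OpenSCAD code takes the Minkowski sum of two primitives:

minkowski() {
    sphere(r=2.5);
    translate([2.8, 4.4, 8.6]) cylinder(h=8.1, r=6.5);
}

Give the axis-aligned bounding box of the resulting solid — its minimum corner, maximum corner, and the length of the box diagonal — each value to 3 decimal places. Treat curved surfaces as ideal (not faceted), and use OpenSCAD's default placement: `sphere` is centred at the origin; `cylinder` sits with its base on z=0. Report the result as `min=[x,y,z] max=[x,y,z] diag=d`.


A = translate([2.8, 4.4, 8.6]) cylinder(h=8.1, r=6.5) → bbox [-3.7,-2.1,8.6] .. [9.3,10.9,16.7]
B = sphere(r=2.5) → bbox [-2.5,-2.5,-2.5] .. [2.5,2.5,2.5]
lo = A.lo+B.lo = [-3.7-2.5, -2.1-2.5, 8.6-2.5] = [-6.200,-4.600,6.100]
hi = A.hi+B.hi = [9.3+2.5, 10.9+2.5, 16.7+2.5] = [11.800,13.400,19.200]
diag = √(18²+18²+13.1²) = √819.61 = 28.629

min=[-6.200,-4.600,6.100] max=[11.800,13.400,19.200] diag=28.629


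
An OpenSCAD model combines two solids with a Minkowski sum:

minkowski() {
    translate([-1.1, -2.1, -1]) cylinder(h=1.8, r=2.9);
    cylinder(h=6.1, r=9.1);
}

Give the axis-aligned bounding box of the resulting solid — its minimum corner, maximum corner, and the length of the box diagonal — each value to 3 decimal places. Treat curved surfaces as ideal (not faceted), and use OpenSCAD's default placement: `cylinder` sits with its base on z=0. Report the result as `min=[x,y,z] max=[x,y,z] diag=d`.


A = translate([-1.1, -2.1, -1]) cylinder(h=1.8, r=2.9) → bbox [-4,-5,-1] .. [1.8,0.8,0.8]
B = cylinder(h=6.1, r=9.1) → bbox [-9.1,-9.1,0] .. [9.1,9.1,6.1]
lo = A.lo+B.lo = [-4-9.1, -5-9.1, -1+0] = [-13.100,-14.100,-1.000]
hi = A.hi+B.hi = [1.8+9.1, 0.8+9.1, 0.8+6.1] = [10.900,9.900,6.900]
diag = √(24²+24²+7.9²) = √1214.41 = 34.848

min=[-13.100,-14.100,-1.000] max=[10.900,9.900,6.900] diag=34.848


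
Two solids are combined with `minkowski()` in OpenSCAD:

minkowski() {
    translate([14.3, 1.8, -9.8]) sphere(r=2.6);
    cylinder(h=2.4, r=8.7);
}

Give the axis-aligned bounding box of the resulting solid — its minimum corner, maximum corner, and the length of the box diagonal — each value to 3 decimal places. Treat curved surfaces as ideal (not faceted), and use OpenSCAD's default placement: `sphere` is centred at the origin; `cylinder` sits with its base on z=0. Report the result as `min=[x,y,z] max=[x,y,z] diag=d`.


min=[3.000,-9.500,-12.400] max=[25.600,13.100,-4.800] diag=32.852

A = translate([14.3, 1.8, -9.8]) sphere(r=2.6) → bbox [11.7,-0.8,-12.4] .. [16.9,4.4,-7.2]
B = cylinder(h=2.4, r=8.7) → bbox [-8.7,-8.7,0] .. [8.7,8.7,2.4]
lo = A.lo+B.lo = [11.7-8.7, -0.8-8.7, -12.4+0] = [3.000,-9.500,-12.400]
hi = A.hi+B.hi = [16.9+8.7, 4.4+8.7, -7.2+2.4] = [25.600,13.100,-4.800]
diag = √(22.6²+22.6²+7.6²) = √1079.28 = 32.852


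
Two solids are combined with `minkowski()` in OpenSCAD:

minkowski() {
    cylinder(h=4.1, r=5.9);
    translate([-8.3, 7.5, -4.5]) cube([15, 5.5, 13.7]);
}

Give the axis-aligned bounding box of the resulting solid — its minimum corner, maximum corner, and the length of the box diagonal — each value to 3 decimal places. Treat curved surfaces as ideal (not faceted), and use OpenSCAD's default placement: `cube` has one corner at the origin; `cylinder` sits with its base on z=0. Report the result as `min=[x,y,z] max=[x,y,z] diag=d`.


min=[-14.200,1.600,-4.500] max=[12.600,18.900,13.300] diag=36.529

A = translate([-8.3, 7.5, -4.5]) cube([15, 5.5, 13.7]) → bbox [-8.3,7.5,-4.5] .. [6.7,13,9.2]
B = cylinder(h=4.1, r=5.9) → bbox [-5.9,-5.9,0] .. [5.9,5.9,4.1]
lo = A.lo+B.lo = [-8.3-5.9, 7.5-5.9, -4.5+0] = [-14.200,1.600,-4.500]
hi = A.hi+B.hi = [6.7+5.9, 13+5.9, 9.2+4.1] = [12.600,18.900,13.300]
diag = √(26.8²+17.3²+17.8²) = √1334.37 = 36.529


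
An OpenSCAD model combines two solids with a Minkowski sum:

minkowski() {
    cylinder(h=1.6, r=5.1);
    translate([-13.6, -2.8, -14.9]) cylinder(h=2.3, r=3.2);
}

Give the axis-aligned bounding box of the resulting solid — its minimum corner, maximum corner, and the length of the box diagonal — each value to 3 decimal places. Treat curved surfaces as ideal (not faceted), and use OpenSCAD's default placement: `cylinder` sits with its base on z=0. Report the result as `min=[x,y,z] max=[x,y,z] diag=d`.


min=[-21.900,-11.100,-14.900] max=[-5.300,5.500,-11.000] diag=23.798

A = translate([-13.6, -2.8, -14.9]) cylinder(h=2.3, r=3.2) → bbox [-16.8,-6,-14.9] .. [-10.4,0.4,-12.6]
B = cylinder(h=1.6, r=5.1) → bbox [-5.1,-5.1,0] .. [5.1,5.1,1.6]
lo = A.lo+B.lo = [-16.8-5.1, -6-5.1, -14.9+0] = [-21.900,-11.100,-14.900]
hi = A.hi+B.hi = [-10.4+5.1, 0.4+5.1, -12.6+1.6] = [-5.300,5.500,-11.000]
diag = √(16.6²+16.6²+3.9²) = √566.33 = 23.798


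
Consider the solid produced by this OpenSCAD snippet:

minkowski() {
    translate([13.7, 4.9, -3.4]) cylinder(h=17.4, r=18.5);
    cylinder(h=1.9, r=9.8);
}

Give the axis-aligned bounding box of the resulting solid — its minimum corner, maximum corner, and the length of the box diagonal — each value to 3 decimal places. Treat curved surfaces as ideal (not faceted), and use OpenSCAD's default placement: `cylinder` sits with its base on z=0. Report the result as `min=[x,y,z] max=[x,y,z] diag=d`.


min=[-14.600,-23.400,-3.400] max=[42.000,33.200,15.900] diag=82.338

A = translate([13.7, 4.9, -3.4]) cylinder(h=17.4, r=18.5) → bbox [-4.8,-13.6,-3.4] .. [32.2,23.4,14]
B = cylinder(h=1.9, r=9.8) → bbox [-9.8,-9.8,0] .. [9.8,9.8,1.9]
lo = A.lo+B.lo = [-4.8-9.8, -13.6-9.8, -3.4+0] = [-14.600,-23.400,-3.400]
hi = A.hi+B.hi = [32.2+9.8, 23.4+9.8, 14+1.9] = [42.000,33.200,15.900]
diag = √(56.6²+56.6²+19.3²) = √6779.61 = 82.338


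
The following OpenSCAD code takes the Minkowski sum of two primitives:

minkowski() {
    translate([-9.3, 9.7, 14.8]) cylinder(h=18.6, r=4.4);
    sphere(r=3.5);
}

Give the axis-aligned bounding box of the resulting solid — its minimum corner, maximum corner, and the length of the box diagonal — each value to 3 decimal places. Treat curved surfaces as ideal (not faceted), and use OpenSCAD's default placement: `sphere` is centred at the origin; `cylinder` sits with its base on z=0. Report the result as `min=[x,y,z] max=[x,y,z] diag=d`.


A = translate([-9.3, 9.7, 14.8]) cylinder(h=18.6, r=4.4) → bbox [-13.7,5.3,14.8] .. [-4.9,14.1,33.4]
B = sphere(r=3.5) → bbox [-3.5,-3.5,-3.5] .. [3.5,3.5,3.5]
lo = A.lo+B.lo = [-13.7-3.5, 5.3-3.5, 14.8-3.5] = [-17.200,1.800,11.300]
hi = A.hi+B.hi = [-4.9+3.5, 14.1+3.5, 33.4+3.5] = [-1.400,17.600,36.900]
diag = √(15.8²+15.8²+25.6²) = √1154.64 = 33.980

min=[-17.200,1.800,11.300] max=[-1.400,17.600,36.900] diag=33.980
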